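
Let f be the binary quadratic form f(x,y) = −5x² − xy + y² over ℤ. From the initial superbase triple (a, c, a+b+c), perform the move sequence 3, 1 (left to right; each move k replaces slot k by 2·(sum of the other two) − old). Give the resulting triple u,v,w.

start (-5,1,-5) = (f(1,0),f(0,1),f(1,1))
replace slot 3: 2·((-5)+1) − (-5) = -3 → (-5,1,-3)
replace slot 1: 2·(1+(-3)) − (-5) = 1 → (1,1,-3)

1,1,-3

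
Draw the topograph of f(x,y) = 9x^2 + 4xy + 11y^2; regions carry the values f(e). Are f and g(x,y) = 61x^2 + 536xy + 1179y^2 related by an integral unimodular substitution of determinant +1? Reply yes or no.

D₁ = -380, D₂ = -380
f: reduced (well bottom): (9,4,11) with a≤c, −a<b≤a
g: translate: b→48 (≡536 mod 122), so (61,536,1179)→(61,48,11)
g: flip: (61,48,11)→(11,-48,61)
g: translate: b→-4 (≡-48 mod 22), so (11,-48,61)→(11,-4,9)
g: flip: (11,-4,9)→(9,4,11)
g: reduced (well bottom): (9,4,11) with a≤c, −a<b≤a
reduced forms (9, 4, 11) vs (9, 4, 11) ⇒ equivalent

yes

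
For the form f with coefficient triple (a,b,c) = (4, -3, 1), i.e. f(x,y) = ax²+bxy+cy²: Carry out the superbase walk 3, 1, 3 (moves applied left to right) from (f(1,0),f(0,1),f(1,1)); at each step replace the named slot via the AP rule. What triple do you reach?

start (4,1,2) = (f(1,0),f(0,1),f(1,1))
replace slot 3: 2·(4+1) − 2 = 8 → (4,1,8)
replace slot 1: 2·(1+8) − 4 = 14 → (14,1,8)
replace slot 3: 2·(14+1) − 8 = 22 → (14,1,22)

14,1,22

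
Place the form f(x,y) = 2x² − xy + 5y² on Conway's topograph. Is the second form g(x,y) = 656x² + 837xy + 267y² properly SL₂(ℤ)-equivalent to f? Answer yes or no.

D₁ = -39, D₂ = -39
f: reduced (well bottom): (2,-1,5) with a≤c, −a<b≤a
g: translate: b→-475 (≡837 mod 1312), so (656,837,267)→(656,-475,86)
g: flip: (656,-475,86)→(86,475,656)
g: translate: b→-41 (≡475 mod 172), so (86,475,656)→(86,-41,5)
g: flip: (86,-41,5)→(5,41,86)
g: translate: b→1 (≡41 mod 10), so (5,41,86)→(5,1,2)
g: flip: (5,1,2)→(2,-1,5)
g: reduced (well bottom): (2,-1,5) with a≤c, −a<b≤a
reduced forms (2, -1, 5) vs (2, -1, 5) ⇒ equivalent

yes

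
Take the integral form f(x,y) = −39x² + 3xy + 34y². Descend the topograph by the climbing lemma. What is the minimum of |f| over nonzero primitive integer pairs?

descent: ρ → (34,65,-8)  [lands on river]
river: ρ → (-8,63,42)
river: ρ → (42,21,-29)
river: ρ → (-29,37,34)
river: ρ → (34,31,-32)
river: ρ → (-32,33,33)
river: ρ → (33,33,-32)
river: ρ → (-32,31,34)
river: ρ → (34,37,-29)
river: ρ → (-29,21,42)
river: ρ → (42,63,-8)
river: ρ → (-8,65,34)
river: ρ → (34,71,-2)
river: ρ → (-2,69,69)
river: ρ → (69,69,-2)
river: ρ → (-2,71,34)
closes: descent 1, river 16
min |a| on river = 2

2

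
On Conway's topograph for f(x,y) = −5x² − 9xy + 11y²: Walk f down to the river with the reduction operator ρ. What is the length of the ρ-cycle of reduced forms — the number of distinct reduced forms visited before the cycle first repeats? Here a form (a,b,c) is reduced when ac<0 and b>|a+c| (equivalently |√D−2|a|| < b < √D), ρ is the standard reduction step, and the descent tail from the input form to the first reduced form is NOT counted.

D = 301, ⌊√D⌋ = 17
descent: ρ → (11,9,-5)  [lands on river]
river: ρ → (-5,11,9)
river: ρ → (9,7,-7)
river: ρ → (-7,7,9)
river: ρ → (9,11,-5)
river: ρ → (-5,9,11)
river: ρ → (11,13,-3)
river: ρ → (-3,17,1)
river: ρ → (1,17,-3)
river: ρ → (-3,13,11)
ρ-cycle length = 10 (tail of 1 descent step not counted)

10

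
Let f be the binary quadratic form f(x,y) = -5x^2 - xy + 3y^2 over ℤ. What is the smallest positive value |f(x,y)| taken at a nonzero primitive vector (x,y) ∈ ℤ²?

descent: ρ → (3,7,-1)  [lands on river]
river: ρ → (-1,7,3)
river: ρ → (3,5,-3)
river: ρ → (-3,7,1)
river: ρ → (1,7,-3)
river: ρ → (-3,5,3)
closes: descent 1, river 6
min |a| on river = 1

1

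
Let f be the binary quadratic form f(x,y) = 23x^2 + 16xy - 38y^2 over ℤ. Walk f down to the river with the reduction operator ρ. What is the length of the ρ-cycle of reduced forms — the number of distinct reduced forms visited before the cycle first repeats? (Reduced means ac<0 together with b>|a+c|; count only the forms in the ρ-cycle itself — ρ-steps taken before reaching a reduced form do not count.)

D = 3752, ⌊√D⌋ = 61
river: ρ → (-38,60,1)
river: ρ → (1,60,-38)
river: ρ → (-38,16,23)
river: ρ → (23,30,-31)
river: ρ → (-31,32,22)
river: ρ → (22,56,-7)
river: ρ → (-7,56,22)
river: ρ → (22,32,-31)
river: ρ → (-31,30,23)
river: ρ → (23,16,-38)
ρ-cycle length = 10 (tail of 0 descent steps not counted)

10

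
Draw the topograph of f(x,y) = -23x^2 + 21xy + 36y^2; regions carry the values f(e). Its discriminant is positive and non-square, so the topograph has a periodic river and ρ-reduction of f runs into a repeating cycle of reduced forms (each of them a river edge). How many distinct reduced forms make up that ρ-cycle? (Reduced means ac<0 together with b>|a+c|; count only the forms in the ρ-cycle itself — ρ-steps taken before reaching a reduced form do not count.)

D = 3753, ⌊√D⌋ = 61
river: ρ → (36,51,-8)
river: ρ → (-8,61,1)
river: ρ → (1,61,-8)
river: ρ → (-8,51,36)
river: ρ → (36,21,-23)
river: ρ → (-23,25,34)
river: ρ → (34,43,-14)
river: ρ → (-14,41,37)
river: ρ → (37,33,-18)
river: ρ → (-18,39,31)
river: ρ → (31,23,-26)
river: ρ → (-26,29,28)
river: ρ → (28,27,-27)
river: ρ → (-27,27,28)
river: ρ → (28,29,-26)
river: ρ → (-26,23,31)
river: ρ → (31,39,-18)
river: ρ → (-18,33,37)
river: ρ → (37,41,-14)
river: ρ → (-14,43,34)
river: ρ → (34,25,-23)
river: ρ → (-23,21,36)
ρ-cycle length = 22 (tail of 0 descent steps not counted)

22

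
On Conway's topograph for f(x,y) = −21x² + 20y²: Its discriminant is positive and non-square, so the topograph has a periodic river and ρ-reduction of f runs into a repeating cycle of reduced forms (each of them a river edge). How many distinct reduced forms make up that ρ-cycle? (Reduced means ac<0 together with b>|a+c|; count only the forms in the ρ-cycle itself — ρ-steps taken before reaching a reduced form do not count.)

D = 1680, ⌊√D⌋ = 40
descent: ρ → (20,40,-1)  [lands on river]
river: ρ → (-1,40,20)
ρ-cycle length = 2 (tail of 1 descent step not counted)

2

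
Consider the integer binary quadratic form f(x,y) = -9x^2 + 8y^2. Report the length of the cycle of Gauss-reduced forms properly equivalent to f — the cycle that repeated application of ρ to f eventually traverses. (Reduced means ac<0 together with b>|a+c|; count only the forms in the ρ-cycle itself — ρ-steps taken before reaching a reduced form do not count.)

D = 288, ⌊√D⌋ = 16
descent: ρ → (8,16,-1)  [lands on river]
river: ρ → (-1,16,8)
ρ-cycle length = 2 (tail of 1 descent step not counted)

2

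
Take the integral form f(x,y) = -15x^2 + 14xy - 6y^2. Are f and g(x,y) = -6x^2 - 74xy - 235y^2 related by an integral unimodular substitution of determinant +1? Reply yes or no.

D₁ = -164, D₂ = -164
f is negative-definite; reduce −f:
−f: flip: (15,-14,6)→(6,14,15)
−f: translate: b→2 (≡14 mod 12), so (6,14,15)→(6,2,7)
−f: reduced (well bottom): (6,2,7) with a≤c, −a<b≤a
flip sign back: reduced form of f is (-6,-2,-7)
g is negative-definite; reduce −g:
−g: translate: b→2 (≡74 mod 12), so (6,74,235)→(6,2,7)
−g: reduced (well bottom): (6,2,7) with a≤c, −a<b≤a
flip sign back: reduced form of g is (-6,-2,-7)
reduced forms (-6, -2, -7) vs (-6, -2, -7) ⇒ equivalent

yes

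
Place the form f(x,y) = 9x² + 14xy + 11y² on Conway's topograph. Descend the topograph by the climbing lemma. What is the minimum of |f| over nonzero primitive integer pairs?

translate: b→-4 (≡14 mod 18), so (9,14,11)→(9,-4,6)
flip: (9,-4,6)→(6,4,9)
reduced (well bottom): (6,4,9) with a≤c, −a<b≤a
well minimum = a = 6

6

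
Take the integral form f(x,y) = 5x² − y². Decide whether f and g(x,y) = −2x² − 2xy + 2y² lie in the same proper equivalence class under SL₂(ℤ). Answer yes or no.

D₁ = 20, D₂ = 20
river cycle of f (length 2): (-1, 4, 1), (1, 4, -1)
river cycle of g (length 2): (2, 2, -2), (-2, 2, 2)
cycles differ ⇒ inequivalent

no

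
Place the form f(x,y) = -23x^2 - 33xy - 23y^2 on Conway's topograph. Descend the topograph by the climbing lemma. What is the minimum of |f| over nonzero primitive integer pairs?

translate: b→-13 (≡33 mod 46), so (23,33,23)→(23,-13,13)
flip: (23,-13,13)→(13,13,23)
reduced (well bottom): (13,13,23) with a≤c, −a<b≤a
well minimum |f| = |-13| = 13 (negative-definite)

13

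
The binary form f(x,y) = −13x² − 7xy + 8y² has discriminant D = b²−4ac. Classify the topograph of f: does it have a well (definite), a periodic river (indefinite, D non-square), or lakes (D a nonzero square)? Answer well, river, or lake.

D = b²−4ac = (-7)² − 4·(-13)·8 = 465
D > 0 non-square ⇒ indefinite ⇒ periodic river

river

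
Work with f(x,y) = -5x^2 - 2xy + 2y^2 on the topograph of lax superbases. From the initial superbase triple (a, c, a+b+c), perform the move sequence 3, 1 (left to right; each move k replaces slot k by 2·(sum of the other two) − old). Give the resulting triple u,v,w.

start (-5,2,-5) = (f(1,0),f(0,1),f(1,1))
replace slot 3: 2·((-5)+2) − (-5) = -1 → (-5,2,-1)
replace slot 1: 2·(2+(-1)) − (-5) = 7 → (7,2,-1)

7,2,-1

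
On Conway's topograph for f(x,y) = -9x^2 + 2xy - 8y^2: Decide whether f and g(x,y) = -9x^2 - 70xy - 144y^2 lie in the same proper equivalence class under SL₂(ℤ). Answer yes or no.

D₁ = -284, D₂ = -284
f is negative-definite; reduce −f:
−f: flip: (9,-2,8)→(8,2,9)
−f: reduced (well bottom): (8,2,9) with a≤c, −a<b≤a
flip sign back: reduced form of f is (-8,-2,-9)
g is negative-definite; reduce −g:
−g: translate: b→-2 (≡70 mod 18), so (9,70,144)→(9,-2,8)
−g: flip: (9,-2,8)→(8,2,9)
−g: reduced (well bottom): (8,2,9) with a≤c, −a<b≤a
flip sign back: reduced form of g is (-8,-2,-9)
reduced forms (-8, -2, -9) vs (-8, -2, -9) ⇒ equivalent

yes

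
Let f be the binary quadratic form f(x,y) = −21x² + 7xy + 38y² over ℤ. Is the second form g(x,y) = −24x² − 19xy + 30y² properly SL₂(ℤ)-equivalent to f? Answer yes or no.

D₁ = 3241, D₂ = 3241
river cycle of f (length 90): (-21, 49, 10), (10, 51, -16), (-16, 45, 19), (19, 31, -30), (-30, 29, 20), (20, 51, -8), (-8, 45, 38), (38, 31, -15), (-15, 29, 40), (40, 51, -4), … (80 more)
river cycle of g (length 90): (30, 19, -24), (-24, 29, 25), (25, 21, -28), (-28, 35, 18), (18, 37, -26), (-26, 15, 29), (29, 43, -12), (-12, 53, 9), (9, 55, -6), (-6, 53, 18), … (80 more)
cycles differ ⇒ inequivalent

no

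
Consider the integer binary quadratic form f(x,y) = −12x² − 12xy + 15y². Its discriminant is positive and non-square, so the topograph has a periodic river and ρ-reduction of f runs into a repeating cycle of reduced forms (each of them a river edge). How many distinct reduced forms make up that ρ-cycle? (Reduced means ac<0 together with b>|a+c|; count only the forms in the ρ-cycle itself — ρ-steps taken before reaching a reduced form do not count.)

D = 864, ⌊√D⌋ = 29
descent: ρ → (15,12,-12)  [lands on river]
river: ρ → (-12,12,15)
river: ρ → (15,18,-9)
river: ρ → (-9,18,15)
ρ-cycle length = 4 (tail of 1 descent step not counted)

4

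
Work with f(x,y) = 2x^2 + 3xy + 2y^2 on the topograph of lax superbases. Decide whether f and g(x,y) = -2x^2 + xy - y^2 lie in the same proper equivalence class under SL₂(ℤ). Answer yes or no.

D₁ = -7, D₂ = -7
f: translate: b→-1 (≡3 mod 4), so (2,3,2)→(2,-1,1)
f: flip: (2,-1,1)→(1,1,2)
f: reduced (well bottom): (1,1,2) with a≤c, −a<b≤a
g is negative-definite; reduce −g:
−g: flip: (2,-1,1)→(1,1,2)
−g: reduced (well bottom): (1,1,2) with a≤c, −a<b≤a
flip sign back: reduced form of g is (-1,-1,-2)
reduced forms (1, 1, 2) vs (-1, -1, -2) ⇒ inequivalent

no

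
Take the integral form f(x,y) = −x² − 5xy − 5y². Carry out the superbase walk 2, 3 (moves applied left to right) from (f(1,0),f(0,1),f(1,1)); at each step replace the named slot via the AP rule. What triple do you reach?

start (-1,-5,-11) = (f(1,0),f(0,1),f(1,1))
replace slot 2: 2·((-1)+(-11)) − (-5) = -19 → (-1,-19,-11)
replace slot 3: 2·((-1)+(-19)) − (-11) = -29 → (-1,-19,-29)

-1,-19,-29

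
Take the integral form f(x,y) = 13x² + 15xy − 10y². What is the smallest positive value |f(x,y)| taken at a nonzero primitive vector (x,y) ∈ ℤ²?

river: ρ → (-10,25,3)
river: ρ → (3,23,-18)
river: ρ → (-18,13,8)
river: ρ → (8,19,-12)
river: ρ → (-12,5,15)
river: ρ → (15,25,-2)
river: ρ → (-2,27,2)
river: ρ → (2,25,-15)
river: ρ → (-15,5,12)
river: ρ → (12,19,-8)
river: ρ → (-8,13,18)
river: ρ → (18,23,-3)
river: ρ → (-3,25,10)
river: ρ → (10,15,-13)
river: ρ → (-13,11,12)
river: ρ → (12,13,-12)
river: ρ → (-12,11,13)
river: ρ → (13,15,-10)
closes: descent 0, river 18
min |a| on river = 2

2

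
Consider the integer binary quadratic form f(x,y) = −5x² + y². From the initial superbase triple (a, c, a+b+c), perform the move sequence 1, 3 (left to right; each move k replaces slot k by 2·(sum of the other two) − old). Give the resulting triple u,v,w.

start (-5,1,-4) = (f(1,0),f(0,1),f(1,1))
replace slot 1: 2·(1+(-4)) − (-5) = -1 → (-1,1,-4)
replace slot 3: 2·((-1)+1) − (-4) = 4 → (-1,1,4)

-1,1,4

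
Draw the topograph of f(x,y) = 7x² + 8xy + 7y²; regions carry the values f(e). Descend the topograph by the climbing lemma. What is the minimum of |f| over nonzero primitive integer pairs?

translate: b→-6 (≡8 mod 14), so (7,8,7)→(7,-6,6)
flip: (7,-6,6)→(6,6,7)
reduced (well bottom): (6,6,7) with a≤c, −a<b≤a
well minimum = a = 6

6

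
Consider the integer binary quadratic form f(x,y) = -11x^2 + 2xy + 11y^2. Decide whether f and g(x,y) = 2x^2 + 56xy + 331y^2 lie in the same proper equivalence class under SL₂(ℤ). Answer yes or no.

D₁ = 488, D₂ = 488
river cycle of f (length 6): (11, 20, -2), (-2, 20, 11), (11, 2, -11), (-11, 20, 2), (2, 20, -11), (-11, 2, 11)
river cycle of g (length 6): (2, 20, -11), (-11, 2, 11), (11, 20, -2), (-2, 20, 11), (11, 2, -11), (-11, 20, 2)
cycles coincide ⇒ equivalent

yes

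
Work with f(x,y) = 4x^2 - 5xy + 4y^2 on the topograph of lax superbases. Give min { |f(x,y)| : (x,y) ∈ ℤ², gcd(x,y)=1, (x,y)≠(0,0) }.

translate: b→3 (≡-5 mod 8), so (4,-5,4)→(4,3,3)
flip: (4,3,3)→(3,-3,4)
translate: b→3 (≡-3 mod 6), so (3,-3,4)→(3,3,4)
reduced (well bottom): (3,3,4) with a≤c, −a<b≤a
well minimum = a = 3

3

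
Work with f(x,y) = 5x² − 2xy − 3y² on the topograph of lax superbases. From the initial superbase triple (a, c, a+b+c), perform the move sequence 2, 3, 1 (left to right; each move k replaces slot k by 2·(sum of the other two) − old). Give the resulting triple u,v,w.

start (5,-3,0) = (f(1,0),f(0,1),f(1,1))
replace slot 2: 2·(5+0) − (-3) = 13 → (5,13,0)
replace slot 3: 2·(5+13) − 0 = 36 → (5,13,36)
replace slot 1: 2·(13+36) − 5 = 93 → (93,13,36)

93,13,36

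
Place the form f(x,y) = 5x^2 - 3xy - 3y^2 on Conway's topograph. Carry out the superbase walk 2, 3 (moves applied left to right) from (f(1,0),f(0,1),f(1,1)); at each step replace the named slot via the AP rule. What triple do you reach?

start (5,-3,-1) = (f(1,0),f(0,1),f(1,1))
replace slot 2: 2·(5+(-1)) − (-3) = 11 → (5,11,-1)
replace slot 3: 2·(5+11) − (-1) = 33 → (5,11,33)

5,11,33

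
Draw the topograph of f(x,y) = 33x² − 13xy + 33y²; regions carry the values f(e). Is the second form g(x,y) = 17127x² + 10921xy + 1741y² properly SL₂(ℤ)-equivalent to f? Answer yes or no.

D₁ = -4187, D₂ = -4187
f: flip: (33,-13,33)→(33,13,33)
f: reduced (well bottom): (33,13,33) with a≤c, −a<b≤a
g: flip: (17127,10921,1741)→(1741,-10921,17127)
g: translate: b→-475 (≡-10921 mod 3482), so (1741,-10921,17127)→(1741,-475,33)
g: flip: (1741,-475,33)→(33,475,1741)
g: translate: b→13 (≡475 mod 66), so (33,475,1741)→(33,13,33)
g: reduced (well bottom): (33,13,33) with a≤c, −a<b≤a
reduced forms (33, 13, 33) vs (33, 13, 33) ⇒ equivalent

yes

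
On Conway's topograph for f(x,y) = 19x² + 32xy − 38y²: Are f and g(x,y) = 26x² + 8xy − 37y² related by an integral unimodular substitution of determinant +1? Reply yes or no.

D₁ = 3912, D₂ = 3912
river cycle of f (length 10): (-38, 44, 13), (13, 60, -6), (-6, 60, 13), (13, 44, -38), (-38, 32, 19), (19, 44, -26), (-26, 60, 3), (3, 60, -26), (-26, 44, 19), (19, 32, -38)
river cycle of g (length 10): (26, 60, -3), (-3, 60, 26), (26, 44, -19), (-19, 32, 38), (38, 44, -13), (-13, 60, 6), (6, 60, -13), (-13, 44, 38), (38, 32, -19), (-19, 44, 26)
cycles differ ⇒ inequivalent

no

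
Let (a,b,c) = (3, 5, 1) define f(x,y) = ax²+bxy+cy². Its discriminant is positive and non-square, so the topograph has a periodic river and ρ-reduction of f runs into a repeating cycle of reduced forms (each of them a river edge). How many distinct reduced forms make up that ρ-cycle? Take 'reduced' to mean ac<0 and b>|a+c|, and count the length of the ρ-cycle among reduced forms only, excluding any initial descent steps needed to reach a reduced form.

D = 13, ⌊√D⌋ = 3
descent: ρ → (1,3,-1)  [lands on river]
river: ρ → (-1,3,1)
ρ-cycle length = 2 (tail of 1 descent step not counted)

2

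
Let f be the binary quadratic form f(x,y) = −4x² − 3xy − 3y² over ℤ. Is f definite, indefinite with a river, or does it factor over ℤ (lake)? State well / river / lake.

D = b²−4ac = (-3)² − 4·(-4)·(-3) = -39
D < 0 ⇒ definite ⇒ every region one sign ⇒ single well

well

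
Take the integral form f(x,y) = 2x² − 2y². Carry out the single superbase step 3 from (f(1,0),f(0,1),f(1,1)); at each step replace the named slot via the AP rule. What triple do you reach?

start (2,-2,0) = (f(1,0),f(0,1),f(1,1))
replace slot 3: 2·(2+(-2)) − 0 = 0 → (2,-2,0)

2,-2,0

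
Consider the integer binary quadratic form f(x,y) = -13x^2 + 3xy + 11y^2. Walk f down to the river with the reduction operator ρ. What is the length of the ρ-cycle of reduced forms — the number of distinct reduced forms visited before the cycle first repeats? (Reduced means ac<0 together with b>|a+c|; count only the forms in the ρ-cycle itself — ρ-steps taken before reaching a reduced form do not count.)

D = 581, ⌊√D⌋ = 24
river: ρ → (11,19,-5)
river: ρ → (-5,21,7)
river: ρ → (7,21,-5)
river: ρ → (-5,19,11)
river: ρ → (11,3,-13)
river: ρ → (-13,23,1)
river: ρ → (1,23,-13)
river: ρ → (-13,3,11)
ρ-cycle length = 8 (tail of 0 descent steps not counted)

8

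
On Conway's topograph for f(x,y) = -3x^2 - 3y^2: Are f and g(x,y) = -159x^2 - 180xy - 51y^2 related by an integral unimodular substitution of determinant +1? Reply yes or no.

D₁ = -36, D₂ = -36
f is negative-definite; reduce −f:
−f: reduced (well bottom): (3,0,3) with a≤c, −a<b≤a
flip sign back: reduced form of f is (-3,0,-3)
g is negative-definite; reduce −g:
−g: translate: b→-138 (≡180 mod 318), so (159,180,51)→(159,-138,30)
−g: flip: (159,-138,30)→(30,138,159)
−g: translate: b→18 (≡138 mod 60), so (30,138,159)→(30,18,3)
−g: flip: (30,18,3)→(3,-18,30)
−g: translate: b→0 (≡-18 mod 6), so (3,-18,30)→(3,0,3)
−g: reduced (well bottom): (3,0,3) with a≤c, −a<b≤a
flip sign back: reduced form of g is (-3,0,-3)
reduced forms (-3, 0, -3) vs (-3, 0, -3) ⇒ equivalent

yes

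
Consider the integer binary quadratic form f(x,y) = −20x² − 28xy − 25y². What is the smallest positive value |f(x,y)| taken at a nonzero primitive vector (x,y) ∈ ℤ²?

translate: b→-12 (≡28 mod 40), so (20,28,25)→(20,-12,17)
flip: (20,-12,17)→(17,12,20)
reduced (well bottom): (17,12,20) with a≤c, −a<b≤a
well minimum |f| = |-17| = 17 (negative-definite)

17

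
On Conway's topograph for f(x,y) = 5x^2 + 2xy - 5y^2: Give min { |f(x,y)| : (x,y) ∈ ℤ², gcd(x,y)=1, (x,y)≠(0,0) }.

river: ρ → (-5,8,2)
river: ρ → (2,8,-5)
river: ρ → (-5,2,5)
river: ρ → (5,8,-2)
river: ρ → (-2,8,5)
river: ρ → (5,2,-5)
closes: descent 0, river 6
min |a| on river = 2

2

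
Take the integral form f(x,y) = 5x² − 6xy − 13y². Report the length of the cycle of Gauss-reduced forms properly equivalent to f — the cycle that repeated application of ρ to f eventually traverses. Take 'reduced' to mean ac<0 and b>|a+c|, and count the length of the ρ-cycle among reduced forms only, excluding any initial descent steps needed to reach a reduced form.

D = 296, ⌊√D⌋ = 17
descent: ρ → (-13,6,5)
descent: ρ → (5,14,-5)  [lands on river]
river: ρ → (-5,16,2)
river: ρ → (2,16,-5)
river: ρ → (-5,14,5)
river: ρ → (5,16,-2)
river: ρ → (-2,16,5)
ρ-cycle length = 6 (tail of 2 descent steps not counted)

6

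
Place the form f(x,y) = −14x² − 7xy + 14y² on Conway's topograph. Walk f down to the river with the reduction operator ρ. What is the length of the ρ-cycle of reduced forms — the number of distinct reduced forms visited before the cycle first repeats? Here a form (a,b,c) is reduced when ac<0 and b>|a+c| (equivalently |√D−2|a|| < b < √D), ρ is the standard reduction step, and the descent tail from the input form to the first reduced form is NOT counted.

D = 833, ⌊√D⌋ = 28
descent: ρ → (14,7,-14)  [lands on river]
river: ρ → (-14,21,7)
river: ρ → (7,21,-14)
river: ρ → (-14,7,14)
river: ρ → (14,21,-7)
river: ρ → (-7,21,14)
ρ-cycle length = 6 (tail of 1 descent step not counted)

6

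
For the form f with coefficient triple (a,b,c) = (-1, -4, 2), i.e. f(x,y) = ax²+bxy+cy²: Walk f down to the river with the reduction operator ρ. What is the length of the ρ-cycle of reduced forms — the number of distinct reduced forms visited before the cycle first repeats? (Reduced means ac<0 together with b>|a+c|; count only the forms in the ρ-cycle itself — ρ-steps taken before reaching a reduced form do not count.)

D = 24, ⌊√D⌋ = 4
descent: ρ → (2,4,-1)  [lands on river]
river: ρ → (-1,4,2)
ρ-cycle length = 2 (tail of 1 descent step not counted)

2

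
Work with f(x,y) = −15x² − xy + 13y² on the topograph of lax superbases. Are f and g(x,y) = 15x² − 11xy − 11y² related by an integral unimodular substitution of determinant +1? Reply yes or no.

D₁ = 781, D₂ = 781
river cycle of f (length 18): (13, 27, -1), (-1, 27, 13), (13, 25, -3), (-3, 23, 21), (21, 19, -5), (-5, 21, 17), (17, 13, -9), (-9, 23, 7), (7, 19, -15), (-15, 11, 11), … (8 more)
river cycle of g (length 18): (-11, 11, 15), (15, 19, -7), (-7, 23, 9), (9, 13, -17), (-17, 21, 5), (5, 19, -21), (-21, 23, 3), (3, 25, -13), (-13, 27, 1), (1, 27, -13), … (8 more)
cycles differ ⇒ inequivalent

no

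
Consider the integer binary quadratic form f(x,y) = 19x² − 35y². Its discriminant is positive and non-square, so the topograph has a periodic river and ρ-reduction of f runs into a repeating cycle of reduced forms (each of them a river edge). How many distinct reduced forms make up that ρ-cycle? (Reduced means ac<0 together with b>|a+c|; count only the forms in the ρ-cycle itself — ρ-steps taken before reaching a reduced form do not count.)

D = 2660, ⌊√D⌋ = 51
descent: ρ → (-35,0,19)
descent: ρ → (19,38,-16)  [lands on river]
river: ρ → (-16,26,31)
river: ρ → (31,36,-11)
river: ρ → (-11,30,40)
river: ρ → (40,50,-1)
river: ρ → (-1,50,40)
river: ρ → (40,30,-11)
river: ρ → (-11,36,31)
river: ρ → (31,26,-16)
river: ρ → (-16,38,19)
ρ-cycle length = 10 (tail of 2 descent steps not counted)

10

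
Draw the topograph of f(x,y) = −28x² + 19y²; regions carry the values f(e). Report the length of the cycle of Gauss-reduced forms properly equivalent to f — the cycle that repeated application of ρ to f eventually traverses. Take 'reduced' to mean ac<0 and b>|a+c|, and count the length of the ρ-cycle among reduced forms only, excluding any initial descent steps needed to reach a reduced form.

D = 2128, ⌊√D⌋ = 46
descent: ρ → (19,38,-9)  [lands on river]
river: ρ → (-9,34,27)
river: ρ → (27,20,-16)
river: ρ → (-16,44,3)
river: ρ → (3,46,-1)
river: ρ → (-1,46,3)
river: ρ → (3,44,-16)
river: ρ → (-16,20,27)
river: ρ → (27,34,-9)
river: ρ → (-9,38,19)
ρ-cycle length = 10 (tail of 1 descent step not counted)

10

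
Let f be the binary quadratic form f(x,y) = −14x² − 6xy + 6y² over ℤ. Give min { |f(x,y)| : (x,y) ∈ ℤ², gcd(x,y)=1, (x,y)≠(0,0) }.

descent: ρ → (6,18,-2)  [lands on river]
river: ρ → (-2,18,6)
closes: descent 1, river 2
min |a| on river = 2

2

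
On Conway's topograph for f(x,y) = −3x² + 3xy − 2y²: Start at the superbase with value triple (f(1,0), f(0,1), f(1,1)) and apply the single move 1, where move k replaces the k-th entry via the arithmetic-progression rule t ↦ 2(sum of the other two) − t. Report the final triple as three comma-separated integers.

start (-3,-2,-2) = (f(1,0),f(0,1),f(1,1))
replace slot 1: 2·((-2)+(-2)) − (-3) = -5 → (-5,-2,-2)

-5,-2,-2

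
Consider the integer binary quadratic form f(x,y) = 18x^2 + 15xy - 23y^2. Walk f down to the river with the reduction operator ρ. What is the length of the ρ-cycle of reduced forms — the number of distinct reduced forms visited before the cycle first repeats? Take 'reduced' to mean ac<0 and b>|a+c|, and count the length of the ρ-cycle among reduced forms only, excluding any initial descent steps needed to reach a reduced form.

D = 1881, ⌊√D⌋ = 43
river: ρ → (-23,31,10)
river: ρ → (10,29,-26)
river: ρ → (-26,23,13)
river: ρ → (13,29,-20)
river: ρ → (-20,11,22)
river: ρ → (22,33,-9)
river: ρ → (-9,39,10)
river: ρ → (10,41,-5)
river: ρ → (-5,39,18)
river: ρ → (18,33,-11)
river: ρ → (-11,33,18)
river: ρ → (18,39,-5)
river: ρ → (-5,41,10)
river: ρ → (10,39,-9)
river: ρ → (-9,33,22)
river: ρ → (22,11,-20)
river: ρ → (-20,29,13)
river: ρ → (13,23,-26)
river: ρ → (-26,29,10)
river: ρ → (10,31,-23)
river: ρ → (-23,15,18)
river: ρ → (18,21,-20)
river: ρ → (-20,19,19)
river: ρ → (19,19,-20)
river: ρ → (-20,21,18)
river: ρ → (18,15,-23)
ρ-cycle length = 26 (tail of 0 descent steps not counted)

26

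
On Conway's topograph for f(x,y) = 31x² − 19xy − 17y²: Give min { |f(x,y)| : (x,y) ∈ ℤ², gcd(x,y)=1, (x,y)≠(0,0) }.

descent: ρ → (-17,19,31)  [lands on river]
river: ρ → (31,43,-5)
river: ρ → (-5,47,13)
river: ρ → (13,31,-29)
river: ρ → (-29,27,15)
river: ρ → (15,33,-23)
river: ρ → (-23,13,25)
river: ρ → (25,37,-11)
river: ρ → (-11,29,37)
river: ρ → (37,45,-3)
river: ρ → (-3,45,37)
river: ρ → (37,29,-11)
river: ρ → (-11,37,25)
river: ρ → (25,13,-23)
river: ρ → (-23,33,15)
river: ρ → (15,27,-29)
river: ρ → (-29,31,13)
river: ρ → (13,47,-5)
river: ρ → (-5,43,31)
river: ρ → (31,19,-17)
river: ρ → (-17,49,1)
river: ρ → (1,49,-17)
closes: descent 1, river 22
min |a| on river = 1

1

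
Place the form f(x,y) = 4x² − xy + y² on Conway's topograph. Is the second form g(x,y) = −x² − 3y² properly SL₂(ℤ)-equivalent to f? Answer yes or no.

D₁ = -15, D₂ = -12
discriminants differ ⇒ not SL₂(ℤ)-equivalent

no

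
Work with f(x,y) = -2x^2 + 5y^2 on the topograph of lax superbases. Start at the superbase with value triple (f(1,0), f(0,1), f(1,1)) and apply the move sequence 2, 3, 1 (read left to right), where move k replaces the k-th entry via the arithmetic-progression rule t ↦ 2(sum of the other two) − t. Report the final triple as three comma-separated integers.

start (-2,5,3) = (f(1,0),f(0,1),f(1,1))
replace slot 2: 2·((-2)+3) − 5 = -3 → (-2,-3,3)
replace slot 3: 2·((-2)+(-3)) − 3 = -13 → (-2,-3,-13)
replace slot 1: 2·((-3)+(-13)) − (-2) = -30 → (-30,-3,-13)

-30,-3,-13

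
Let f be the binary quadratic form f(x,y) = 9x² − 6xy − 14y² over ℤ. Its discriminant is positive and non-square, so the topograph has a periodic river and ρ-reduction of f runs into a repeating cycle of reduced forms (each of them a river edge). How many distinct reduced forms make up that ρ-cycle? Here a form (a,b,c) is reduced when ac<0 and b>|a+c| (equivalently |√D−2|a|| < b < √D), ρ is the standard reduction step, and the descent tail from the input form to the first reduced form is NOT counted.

D = 540, ⌊√D⌋ = 23
descent: ρ → (-14,6,9)  [lands on river]
river: ρ → (9,12,-11)
river: ρ → (-11,10,10)
river: ρ → (10,10,-11)
river: ρ → (-11,12,9)
river: ρ → (9,6,-14)
river: ρ → (-14,22,1)
river: ρ → (1,22,-14)
ρ-cycle length = 8 (tail of 1 descent step not counted)

8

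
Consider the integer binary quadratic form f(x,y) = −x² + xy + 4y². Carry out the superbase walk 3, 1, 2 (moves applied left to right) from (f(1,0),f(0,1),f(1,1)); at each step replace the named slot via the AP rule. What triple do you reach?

start (-1,4,4) = (f(1,0),f(0,1),f(1,1))
replace slot 3: 2·((-1)+4) − 4 = 2 → (-1,4,2)
replace slot 1: 2·(4+2) − (-1) = 13 → (13,4,2)
replace slot 2: 2·(13+2) − 4 = 26 → (13,26,2)

13,26,2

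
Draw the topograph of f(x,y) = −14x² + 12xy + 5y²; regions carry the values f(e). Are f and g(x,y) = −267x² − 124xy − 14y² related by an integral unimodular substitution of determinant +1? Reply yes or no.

D₁ = 424, D₂ = 424
river cycle of f (length 14): (5, 18, -5), (-5, 12, 14), (14, 16, -3), (-3, 20, 2), (2, 20, -3), (-3, 16, 14), (14, 12, -5), (-5, 18, 5), (5, 12, -14), (-14, 16, 3), … (4 more)
river cycle of g (length 14): (-14, 12, 5), (5, 18, -5), (-5, 12, 14), (14, 16, -3), (-3, 20, 2), (2, 20, -3), (-3, 16, 14), (14, 12, -5), (-5, 18, 5), (5, 12, -14), … (4 more)
cycles coincide ⇒ equivalent

yes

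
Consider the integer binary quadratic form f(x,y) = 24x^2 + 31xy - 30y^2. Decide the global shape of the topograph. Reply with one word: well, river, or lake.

D = b²−4ac = 31² − 4·24·(-30) = 3841
D > 0 non-square ⇒ indefinite ⇒ periodic river

river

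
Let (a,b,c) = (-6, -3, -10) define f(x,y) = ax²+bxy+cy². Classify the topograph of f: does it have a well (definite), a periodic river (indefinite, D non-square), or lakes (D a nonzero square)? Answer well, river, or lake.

D = b²−4ac = (-3)² − 4·(-6)·(-10) = -231
D < 0 ⇒ definite ⇒ every region one sign ⇒ single well

well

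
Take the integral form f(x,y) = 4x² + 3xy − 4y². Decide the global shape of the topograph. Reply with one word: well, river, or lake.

D = b²−4ac = 3² − 4·4·(-4) = 73
D > 0 non-square ⇒ indefinite ⇒ periodic river

river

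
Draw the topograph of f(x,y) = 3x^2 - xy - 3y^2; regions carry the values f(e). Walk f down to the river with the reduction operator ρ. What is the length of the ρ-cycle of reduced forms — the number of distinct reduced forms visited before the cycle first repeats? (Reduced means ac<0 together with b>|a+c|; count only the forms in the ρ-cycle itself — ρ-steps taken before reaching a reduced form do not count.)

D = 37, ⌊√D⌋ = 6
descent: ρ → (-3,1,3)  [lands on river]
river: ρ → (3,5,-1)
river: ρ → (-1,5,3)
river: ρ → (3,1,-3)
river: ρ → (-3,5,1)
river: ρ → (1,5,-3)
ρ-cycle length = 6 (tail of 1 descent step not counted)

6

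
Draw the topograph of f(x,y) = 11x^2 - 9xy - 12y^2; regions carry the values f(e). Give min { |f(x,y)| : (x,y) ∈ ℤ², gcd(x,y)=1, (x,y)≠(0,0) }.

descent: ρ → (-12,9,11)  [lands on river]
river: ρ → (11,13,-10)
river: ρ → (-10,7,14)
river: ρ → (14,21,-3)
river: ρ → (-3,21,14)
river: ρ → (14,7,-10)
river: ρ → (-10,13,11)
river: ρ → (11,9,-12)
river: ρ → (-12,15,8)
river: ρ → (8,17,-10)
river: ρ → (-10,23,2)
river: ρ → (2,21,-21)
river: ρ → (-21,21,2)
river: ρ → (2,23,-10)
river: ρ → (-10,17,8)
river: ρ → (8,15,-12)
closes: descent 1, river 16
min |a| on river = 2

2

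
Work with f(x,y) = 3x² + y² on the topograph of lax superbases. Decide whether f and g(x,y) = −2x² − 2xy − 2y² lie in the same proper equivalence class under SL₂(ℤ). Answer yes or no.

D₁ = -12, D₂ = -12
f: flip: (3,0,1)→(1,0,3)
f: reduced (well bottom): (1,0,3) with a≤c, −a<b≤a
g is negative-definite; reduce −g:
−g: reduced (well bottom): (2,2,2) with a≤c, −a<b≤a
flip sign back: reduced form of g is (-2,-2,-2)
reduced forms (1, 0, 3) vs (-2, -2, -2) ⇒ inequivalent

no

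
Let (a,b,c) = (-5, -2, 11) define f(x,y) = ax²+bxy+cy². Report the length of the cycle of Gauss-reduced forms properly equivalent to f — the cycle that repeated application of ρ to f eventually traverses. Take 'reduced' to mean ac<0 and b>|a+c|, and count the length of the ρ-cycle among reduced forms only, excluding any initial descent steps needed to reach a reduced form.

D = 224, ⌊√D⌋ = 14
descent: ρ → (11,2,-5)
descent: ρ → (-5,8,8)  [lands on river]
river: ρ → (8,8,-5)
river: ρ → (-5,12,4)
river: ρ → (4,12,-5)
ρ-cycle length = 4 (tail of 2 descent steps not counted)

4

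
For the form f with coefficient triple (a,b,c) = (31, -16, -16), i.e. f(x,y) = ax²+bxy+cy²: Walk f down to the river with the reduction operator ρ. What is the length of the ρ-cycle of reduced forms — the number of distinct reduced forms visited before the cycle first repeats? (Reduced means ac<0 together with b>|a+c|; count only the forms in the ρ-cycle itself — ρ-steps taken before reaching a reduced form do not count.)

D = 2240, ⌊√D⌋ = 47
descent: ρ → (-16,16,31)  [lands on river]
river: ρ → (31,46,-1)
river: ρ → (-1,46,31)
river: ρ → (31,16,-16)
ρ-cycle length = 4 (tail of 1 descent step not counted)

4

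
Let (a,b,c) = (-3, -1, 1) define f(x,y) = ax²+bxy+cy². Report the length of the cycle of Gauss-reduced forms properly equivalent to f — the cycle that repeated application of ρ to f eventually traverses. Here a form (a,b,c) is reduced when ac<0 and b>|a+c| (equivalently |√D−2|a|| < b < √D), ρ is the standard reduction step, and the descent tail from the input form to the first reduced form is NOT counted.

D = 13, ⌊√D⌋ = 3
descent: ρ → (1,3,-1)  [lands on river]
river: ρ → (-1,3,1)
ρ-cycle length = 2 (tail of 1 descent step not counted)

2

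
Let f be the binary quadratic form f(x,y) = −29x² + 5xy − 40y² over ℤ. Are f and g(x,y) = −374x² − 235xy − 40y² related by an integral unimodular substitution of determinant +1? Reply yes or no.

D₁ = -4615, D₂ = -4615
f is negative-definite; reduce −f:
−f: reduced (well bottom): (29,-5,40) with a≤c, −a<b≤a
flip sign back: reduced form of f is (-29,5,-40)
g is negative-definite; reduce −g:
−g: flip: (374,235,40)→(40,-235,374)
−g: translate: b→5 (≡-235 mod 80), so (40,-235,374)→(40,5,29)
−g: flip: (40,5,29)→(29,-5,40)
−g: reduced (well bottom): (29,-5,40) with a≤c, −a<b≤a
flip sign back: reduced form of g is (-29,5,-40)
reduced forms (-29, 5, -40) vs (-29, 5, -40) ⇒ equivalent

yes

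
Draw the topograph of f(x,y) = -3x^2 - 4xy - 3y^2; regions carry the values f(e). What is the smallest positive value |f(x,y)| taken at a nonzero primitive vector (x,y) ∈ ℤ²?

translate: b→-2 (≡4 mod 6), so (3,4,3)→(3,-2,2)
flip: (3,-2,2)→(2,2,3)
reduced (well bottom): (2,2,3) with a≤c, −a<b≤a
well minimum |f| = |-2| = 2 (negative-definite)

2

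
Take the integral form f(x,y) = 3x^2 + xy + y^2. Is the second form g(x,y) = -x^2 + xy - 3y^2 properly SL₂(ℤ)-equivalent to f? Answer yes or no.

D₁ = -11, D₂ = -11
f: flip: (3,1,1)→(1,-1,3)
f: translate: b→1 (≡-1 mod 2), so (1,-1,3)→(1,1,3)
f: reduced (well bottom): (1,1,3) with a≤c, −a<b≤a
g is negative-definite; reduce −g:
−g: translate: b→1 (≡-1 mod 2), so (1,-1,3)→(1,1,3)
−g: reduced (well bottom): (1,1,3) with a≤c, −a<b≤a
flip sign back: reduced form of g is (-1,-1,-3)
reduced forms (1, 1, 3) vs (-1, -1, -3) ⇒ inequivalent

no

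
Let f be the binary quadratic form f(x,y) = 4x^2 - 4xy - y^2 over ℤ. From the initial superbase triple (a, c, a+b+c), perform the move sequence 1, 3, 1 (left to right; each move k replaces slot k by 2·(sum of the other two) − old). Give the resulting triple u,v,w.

start (4,-1,-1) = (f(1,0),f(0,1),f(1,1))
replace slot 1: 2·((-1)+(-1)) − 4 = -8 → (-8,-1,-1)
replace slot 3: 2·((-8)+(-1)) − (-1) = -17 → (-8,-1,-17)
replace slot 1: 2·((-1)+(-17)) − (-8) = -28 → (-28,-1,-17)

-28,-1,-17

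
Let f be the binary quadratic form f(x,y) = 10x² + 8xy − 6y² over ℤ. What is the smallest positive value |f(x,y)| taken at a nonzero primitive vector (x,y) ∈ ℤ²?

river: ρ → (-6,16,2)
river: ρ → (2,16,-6)
river: ρ → (-6,8,10)
river: ρ → (10,12,-4)
river: ρ → (-4,12,10)
river: ρ → (10,8,-6)
closes: descent 0, river 6
min |a| on river = 2

2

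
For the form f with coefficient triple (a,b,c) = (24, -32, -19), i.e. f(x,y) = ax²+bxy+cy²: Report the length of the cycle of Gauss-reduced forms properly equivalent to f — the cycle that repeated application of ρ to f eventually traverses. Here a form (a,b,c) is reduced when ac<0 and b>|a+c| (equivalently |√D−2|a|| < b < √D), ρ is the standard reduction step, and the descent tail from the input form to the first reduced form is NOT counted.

D = 2848, ⌊√D⌋ = 53
descent: ρ → (-19,32,24)  [lands on river]
river: ρ → (24,16,-27)
river: ρ → (-27,38,13)
river: ρ → (13,40,-24)
river: ρ → (-24,8,29)
river: ρ → (29,50,-3)
river: ρ → (-3,52,12)
river: ρ → (12,44,-19)
ρ-cycle length = 8 (tail of 1 descent step not counted)

8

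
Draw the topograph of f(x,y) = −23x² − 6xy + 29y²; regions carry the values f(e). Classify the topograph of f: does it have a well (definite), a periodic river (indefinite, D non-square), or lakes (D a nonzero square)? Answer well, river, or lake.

D = b²−4ac = (-6)² − 4·(-23)·29 = 2704
D = 52² is a perfect square ⇒ form factors over ℤ ⇒ lakes

lake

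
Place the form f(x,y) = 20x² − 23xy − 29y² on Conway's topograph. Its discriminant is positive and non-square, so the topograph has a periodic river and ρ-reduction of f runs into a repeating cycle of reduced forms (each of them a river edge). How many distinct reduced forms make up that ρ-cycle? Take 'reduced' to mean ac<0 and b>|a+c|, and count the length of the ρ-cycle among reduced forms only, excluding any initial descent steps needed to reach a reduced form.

D = 2849, ⌊√D⌋ = 53
descent: ρ → (-29,23,20)  [lands on river]
river: ρ → (20,17,-32)
river: ρ → (-32,47,5)
river: ρ → (5,53,-2)
river: ρ → (-2,51,31)
river: ρ → (31,11,-22)
river: ρ → (-22,33,20)
river: ρ → (20,47,-8)
river: ρ → (-8,49,14)
river: ρ → (14,35,-29)
ρ-cycle length = 10 (tail of 1 descent step not counted)

10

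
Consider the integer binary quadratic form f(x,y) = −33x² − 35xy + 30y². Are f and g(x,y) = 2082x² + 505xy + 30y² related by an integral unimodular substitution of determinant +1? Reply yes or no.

D₁ = 5185, D₂ = 5185
river cycle of f (length 18): (30, 35, -33), (-33, 31, 32), (32, 33, -32), (-32, 31, 33), (33, 35, -30), (-30, 25, 38), (38, 51, -17), (-17, 51, 38), (38, 25, -30), (-30, 35, 33), … (8 more)
river cycle of g (length 18): (30, 35, -33), (-33, 31, 32), (32, 33, -32), (-32, 31, 33), (33, 35, -30), (-30, 25, 38), (38, 51, -17), (-17, 51, 38), (38, 25, -30), (-30, 35, 33), … (8 more)
cycles coincide ⇒ equivalent

yes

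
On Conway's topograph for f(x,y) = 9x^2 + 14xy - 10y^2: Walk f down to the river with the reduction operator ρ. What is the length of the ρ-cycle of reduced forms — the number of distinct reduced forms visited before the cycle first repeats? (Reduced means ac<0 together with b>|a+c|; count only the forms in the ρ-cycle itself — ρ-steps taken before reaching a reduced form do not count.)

D = 556, ⌊√D⌋ = 23
river: ρ → (-10,6,13)
river: ρ → (13,20,-3)
river: ρ → (-3,22,6)
river: ρ → (6,14,-15)
river: ρ → (-15,16,5)
river: ρ → (5,14,-18)
river: ρ → (-18,22,1)
river: ρ → (1,22,-18)
river: ρ → (-18,14,5)
river: ρ → (5,16,-15)
river: ρ → (-15,14,6)
river: ρ → (6,22,-3)
river: ρ → (-3,20,13)
river: ρ → (13,6,-10)
river: ρ → (-10,14,9)
river: ρ → (9,22,-2)
river: ρ → (-2,22,9)
river: ρ → (9,14,-10)
ρ-cycle length = 18 (tail of 0 descent steps not counted)

18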